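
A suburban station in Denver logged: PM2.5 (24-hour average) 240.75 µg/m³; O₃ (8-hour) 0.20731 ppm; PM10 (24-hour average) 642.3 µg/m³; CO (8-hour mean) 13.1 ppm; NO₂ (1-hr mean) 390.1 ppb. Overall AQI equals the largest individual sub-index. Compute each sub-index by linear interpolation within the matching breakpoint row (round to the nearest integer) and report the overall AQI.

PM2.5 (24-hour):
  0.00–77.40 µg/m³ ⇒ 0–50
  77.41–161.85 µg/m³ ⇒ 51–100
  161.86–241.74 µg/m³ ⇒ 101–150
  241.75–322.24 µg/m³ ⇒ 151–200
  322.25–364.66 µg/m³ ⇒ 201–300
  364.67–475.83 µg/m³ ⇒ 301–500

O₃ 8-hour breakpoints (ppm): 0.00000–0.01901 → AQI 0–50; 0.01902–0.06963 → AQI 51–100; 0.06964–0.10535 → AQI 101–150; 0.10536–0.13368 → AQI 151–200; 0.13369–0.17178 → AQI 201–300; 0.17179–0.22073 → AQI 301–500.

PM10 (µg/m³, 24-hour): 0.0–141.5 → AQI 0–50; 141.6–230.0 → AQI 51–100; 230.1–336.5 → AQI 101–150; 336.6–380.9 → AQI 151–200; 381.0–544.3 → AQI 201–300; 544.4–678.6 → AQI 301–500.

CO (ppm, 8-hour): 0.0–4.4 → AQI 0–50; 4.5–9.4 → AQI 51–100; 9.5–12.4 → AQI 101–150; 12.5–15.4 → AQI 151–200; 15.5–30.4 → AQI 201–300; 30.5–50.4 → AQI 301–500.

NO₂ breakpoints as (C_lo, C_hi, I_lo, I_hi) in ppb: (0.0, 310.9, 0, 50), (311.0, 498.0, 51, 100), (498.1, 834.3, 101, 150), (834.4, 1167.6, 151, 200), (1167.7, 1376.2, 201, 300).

PM2.5: 240.75 ∈ [161.86, 241.74] ↔ index [101, 150].
101 + (240.75−161.86)·(150−101)/(241.74−161.86) = 101 + 78.89·49/79.88 ≈ 149.39, so AQI = 149.
O₃ 0.20731: bracket 0.17179–0.22073 → index 301–500; slope 199/0.04894, offset 0.03552.
AQI = 301 + 199/0.04894·0.03552 ≈ 445.43 ⇒ 445.
PM10: 642.3 ∈ [544.4, 678.6] ↔ index [301, 500].
301 + (642.3−544.4)·(500−301)/(678.6−544.4) = 301 + 97.9·199/134.2 ≈ 446.17, so AQI = 446.
CO 13.1: bracket 12.5–15.4 → index 151–200; slope 49/2.9, offset 0.6.
AQI = 151 + 49/2.9·0.6 ≈ 161.14 ⇒ 161.
NO₂: 390.1 lies in 311.0–498.0, so I_lo=51, I_hi=100, C_lo=311.0, C_hi=498.0.
(100−51)/(498.0−311.0) × (390.1−311.0) + 51 = 49/187.0 × 79.1 + 51 ≈ 71.73 → 72.
Sub-indices: PM2.5→149, O₃→445, PM10→446, CO→161, NO₂→72. Overall AQI = max = 446; dominant pollutant is PM10.

446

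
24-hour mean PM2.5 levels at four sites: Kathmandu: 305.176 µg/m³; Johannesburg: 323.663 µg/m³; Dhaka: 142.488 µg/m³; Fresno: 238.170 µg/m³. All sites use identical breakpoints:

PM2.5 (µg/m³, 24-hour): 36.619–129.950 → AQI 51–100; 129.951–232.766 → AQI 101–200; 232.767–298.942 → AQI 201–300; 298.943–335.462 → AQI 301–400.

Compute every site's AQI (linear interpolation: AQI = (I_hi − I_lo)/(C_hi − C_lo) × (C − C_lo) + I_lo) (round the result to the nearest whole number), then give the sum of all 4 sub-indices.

1008

Kathmandu: row 298.943–335.462 (AQI 301–400). (400−301)·(305.176−298.943)/(335.462−298.943) + 301 = 99·6.233/36.519 + 301 ≈ 317.90 → 318.
Johannesburg: row 298.943–335.462 (AQI 301–400). (400−301)·(323.663−298.943)/(335.462−298.943) + 301 = 99·24.720/36.519 + 301 ≈ 368.01 → 368.
Dhaka 142.488: bracket 129.951–232.766 → index 101–200; slope 99/102.815, offset 12.537.
AQI = 101 + 99/102.815·12.537 ≈ 113.07 ⇒ 113.
Fresno: row 232.767–298.942 (AQI 201–300). (300−201)·(238.170−232.767)/(298.942−232.767) + 201 = 99·5.403/66.175 + 201 ≈ 209.08 → 209.
AQIs: Kathmandu=318, Johannesburg=368, Dhaka=113, Fresno=209. Sum = 318 + 368 + 113 + 209 = 1008.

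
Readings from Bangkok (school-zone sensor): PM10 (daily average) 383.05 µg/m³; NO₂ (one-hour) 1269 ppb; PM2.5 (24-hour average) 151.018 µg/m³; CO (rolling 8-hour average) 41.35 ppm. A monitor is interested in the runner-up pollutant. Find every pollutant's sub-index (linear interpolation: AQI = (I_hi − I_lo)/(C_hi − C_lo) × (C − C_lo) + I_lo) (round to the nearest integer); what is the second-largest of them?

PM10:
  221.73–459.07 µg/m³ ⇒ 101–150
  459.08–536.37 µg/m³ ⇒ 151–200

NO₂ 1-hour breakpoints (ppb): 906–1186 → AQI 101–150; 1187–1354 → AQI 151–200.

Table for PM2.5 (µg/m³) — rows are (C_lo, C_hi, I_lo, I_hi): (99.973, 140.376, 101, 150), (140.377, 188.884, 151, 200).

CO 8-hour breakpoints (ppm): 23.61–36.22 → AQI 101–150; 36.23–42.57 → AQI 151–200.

PM10: row 221.73–459.07 (AQI 101–150). (150−101)·(383.05−221.73)/(459.07−221.73) + 101 = 49·161.32/237.34 + 101 ≈ 134.31 → 134.
NO₂: 1269 ∈ [1187, 1354] ↔ index [151, 200].
151 + (1269−1187)·(200−151)/(1354−1187) = 151 + 82·49/167 ≈ 175.06, so AQI = 175.
PM2.5 151.018: bracket 140.377–188.884 → index 151–200; slope 49/48.507, offset 10.641.
AQI = 151 + 49/48.507·10.641 ≈ 161.75 ⇒ 162.
CO: row 36.23–42.57 (AQI 151–200). (200−151)·(41.35−36.23)/(42.57−36.23) + 151 = 49·5.12/6.34 + 151 ≈ 190.57 → 191.
Sub-indices: PM10→134, NO₂→175, PM2.5→162, CO→191. Ranked high→low: 191, 175, 162, 134. Second-highest sub-index = 175.

175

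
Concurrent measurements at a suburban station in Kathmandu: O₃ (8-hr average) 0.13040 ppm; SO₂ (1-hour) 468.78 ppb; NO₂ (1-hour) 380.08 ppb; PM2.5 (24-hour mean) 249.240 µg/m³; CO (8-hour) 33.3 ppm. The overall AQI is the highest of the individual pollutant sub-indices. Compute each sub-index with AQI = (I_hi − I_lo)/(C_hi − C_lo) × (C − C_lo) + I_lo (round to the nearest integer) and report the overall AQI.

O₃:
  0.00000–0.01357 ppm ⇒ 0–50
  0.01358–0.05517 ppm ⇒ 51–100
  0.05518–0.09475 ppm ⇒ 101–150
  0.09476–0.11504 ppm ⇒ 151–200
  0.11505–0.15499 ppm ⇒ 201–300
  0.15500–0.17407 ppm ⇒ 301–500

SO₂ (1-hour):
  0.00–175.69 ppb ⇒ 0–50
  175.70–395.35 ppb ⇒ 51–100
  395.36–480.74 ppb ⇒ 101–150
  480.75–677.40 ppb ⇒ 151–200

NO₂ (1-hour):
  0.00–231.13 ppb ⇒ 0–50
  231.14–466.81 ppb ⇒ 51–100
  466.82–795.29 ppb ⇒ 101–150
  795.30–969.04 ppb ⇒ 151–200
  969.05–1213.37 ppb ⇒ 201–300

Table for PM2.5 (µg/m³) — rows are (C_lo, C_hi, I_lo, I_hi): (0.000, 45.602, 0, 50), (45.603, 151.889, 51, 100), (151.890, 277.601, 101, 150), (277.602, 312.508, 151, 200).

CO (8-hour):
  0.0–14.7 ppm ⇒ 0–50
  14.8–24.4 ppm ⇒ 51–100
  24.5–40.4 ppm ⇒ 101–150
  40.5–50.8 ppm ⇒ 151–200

O₃: 0.13040 lies in 0.11505–0.15499, so I_lo=201, I_hi=300, C_lo=0.11505, C_hi=0.15499.
(300−201)/(0.15499−0.11505) × (0.13040−0.11505) + 201 = 99/0.03994 × 0.01535 + 201 ≈ 239.05 → 239.
SO₂ 468.78: bracket 395.36–480.74 → index 101–150; slope 49/85.38, offset 73.42.
AQI = 101 + 49/85.38·73.42 ≈ 143.14 ⇒ 143.
NO₂: 380.08 lies in 231.14–466.81, so I_lo=51, I_hi=100, C_lo=231.14, C_hi=466.81.
(100−51)/(466.81−231.14) × (380.08−231.14) + 51 = 49/235.67 × 148.94 + 51 ≈ 81.97 → 82.
PM2.5 249.240: bracket 151.890–277.601 → index 101–150; slope 49/125.711, offset 97.350.
AQI = 101 + 49/125.711·97.350 ≈ 138.95 ⇒ 139.
CO: 33.3 lies in 24.5–40.4, so I_lo=101, I_hi=150, C_lo=24.5, C_hi=40.4.
(150−101)/(40.4−24.5) × (33.3−24.5) + 101 = 49/15.9 × 8.8 + 101 ≈ 128.12 → 128.
Sub-indices: O₃→239, SO₂→143, NO₂→82, PM2.5→139, CO→128. Overall AQI = max = 239; dominant pollutant is O₃.
AQI 239: Very Unhealthy.

239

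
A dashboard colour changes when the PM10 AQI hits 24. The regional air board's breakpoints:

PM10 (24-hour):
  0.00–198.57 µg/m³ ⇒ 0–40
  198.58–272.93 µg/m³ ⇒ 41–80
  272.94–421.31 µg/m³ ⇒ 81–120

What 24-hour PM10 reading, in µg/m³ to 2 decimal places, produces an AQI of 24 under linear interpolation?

119.14

AQI 24 lies in the 0–40 band, which corresponds to 0.00–198.57 µg/m³.
C = 0.00 + (24−0)×(198.57−0.00)/(40−0) = 0.00 + 24×198.57/40 ≈ 119.1420 µg/m³ → 119.14 µg/m³ to 2 dp.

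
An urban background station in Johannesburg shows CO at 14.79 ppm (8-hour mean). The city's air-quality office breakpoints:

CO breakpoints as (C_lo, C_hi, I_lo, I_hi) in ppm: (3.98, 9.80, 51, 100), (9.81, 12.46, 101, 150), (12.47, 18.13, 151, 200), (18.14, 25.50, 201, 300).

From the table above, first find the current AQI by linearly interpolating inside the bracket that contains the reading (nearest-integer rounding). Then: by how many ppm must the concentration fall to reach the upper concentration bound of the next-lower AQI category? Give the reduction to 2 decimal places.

CO: row 12.47–18.13 (AQI 151–200). (200−151)·(14.79−12.47)/(18.13−12.47) + 151 = 49·2.32/5.66 + 151 ≈ 171.08 → 171.
Current AQI 171 is in the Unhealthy range (151–200). The next-lower category tops out at AQI 150, whose upper concentration bound is 12.46 ppm.
Reduction needed = 14.79 − 12.46 = 2.33 ppm.

2.33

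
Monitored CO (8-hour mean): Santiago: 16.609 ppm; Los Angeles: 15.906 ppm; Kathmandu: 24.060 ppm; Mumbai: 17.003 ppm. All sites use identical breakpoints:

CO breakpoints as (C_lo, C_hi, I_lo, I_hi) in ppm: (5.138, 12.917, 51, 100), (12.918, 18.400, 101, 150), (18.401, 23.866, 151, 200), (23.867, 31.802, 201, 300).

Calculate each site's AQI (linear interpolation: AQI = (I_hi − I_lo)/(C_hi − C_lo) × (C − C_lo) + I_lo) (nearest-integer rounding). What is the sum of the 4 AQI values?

603

Santiago: 16.609 lies in 12.918–18.400, so I_lo=101, I_hi=150, C_lo=12.918, C_hi=18.400.
(150−101)/(18.400−12.918) × (16.609−12.918) + 101 = 49/5.482 × 3.691 + 101 ≈ 133.99 → 134.
Los Angeles 15.906: bracket 12.918–18.400 → index 101–150; slope 49/5.482, offset 2.988.
AQI = 101 + 49/5.482·2.988 ≈ 127.71 ⇒ 128.
Kathmandu: 24.060 lies in 23.867–31.802, so I_lo=201, I_hi=300, C_lo=23.867, C_hi=31.802.
(300−201)/(31.802−23.867) × (24.060−23.867) + 201 = 99/7.935 × 0.193 + 201 ≈ 203.41 → 203.
Mumbai: 17.003 lies in 12.918–18.400, so I_lo=101, I_hi=150, C_lo=12.918, C_hi=18.400.
(150−101)/(18.400−12.918) × (17.003−12.918) + 101 = 49/5.482 × 4.085 + 101 ≈ 137.51 → 138.
AQIs: Santiago=134, Los Angeles=128, Kathmandu=203, Mumbai=138. Sum = 134 + 128 + 203 + 138 = 603.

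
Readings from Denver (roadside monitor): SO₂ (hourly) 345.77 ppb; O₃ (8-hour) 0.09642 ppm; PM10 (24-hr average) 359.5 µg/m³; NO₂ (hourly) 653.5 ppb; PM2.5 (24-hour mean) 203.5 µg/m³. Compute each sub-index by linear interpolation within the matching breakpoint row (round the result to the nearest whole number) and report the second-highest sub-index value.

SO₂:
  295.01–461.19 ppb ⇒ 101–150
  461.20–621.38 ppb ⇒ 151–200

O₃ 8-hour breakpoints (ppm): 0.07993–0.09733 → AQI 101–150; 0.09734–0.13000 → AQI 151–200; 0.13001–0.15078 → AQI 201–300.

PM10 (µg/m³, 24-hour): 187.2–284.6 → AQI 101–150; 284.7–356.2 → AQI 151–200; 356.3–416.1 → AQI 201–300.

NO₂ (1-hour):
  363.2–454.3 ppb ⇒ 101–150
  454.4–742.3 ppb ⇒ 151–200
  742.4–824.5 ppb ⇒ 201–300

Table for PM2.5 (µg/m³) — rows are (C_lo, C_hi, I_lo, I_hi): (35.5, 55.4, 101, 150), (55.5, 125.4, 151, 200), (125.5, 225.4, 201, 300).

SO₂: row 295.01–461.19 (AQI 101–150). (150−101)·(345.77−295.01)/(461.19−295.01) + 101 = 49·50.76/166.18 + 101 ≈ 115.97 → 116.
O₃: 0.09642 ∈ [0.07993, 0.09733] ↔ index [101, 150].
101 + (0.09642−0.07993)·(150−101)/(0.09733−0.07993) = 101 + 0.01649·49/0.01740 ≈ 147.44, so AQI = 147.
PM10: row 356.3–416.1 (AQI 201–300). (300−201)·(359.5−356.3)/(416.1−356.3) + 201 = 99·3.2/59.8 + 201 ≈ 206.30 → 206.
NO₂: 653.5 lies in 454.4–742.3, so I_lo=151, I_hi=200, C_lo=454.4, C_hi=742.3.
(200−151)/(742.3−454.4) × (653.5−454.4) + 151 = 49/287.9 × 199.1 + 151 ≈ 184.89 → 185.
PM2.5 203.5: bracket 125.5–225.4 → index 201–300; slope 99/99.9, offset 78.0.
AQI = 201 + 99/99.9·78.0 ≈ 278.30 ⇒ 278.
Sub-indices: SO₂→116, O₃→147, PM10→206, NO₂→185, PM2.5→278. Ranked high→low: 278, 206, 185, 147, 116. Second-highest sub-index = 206.

206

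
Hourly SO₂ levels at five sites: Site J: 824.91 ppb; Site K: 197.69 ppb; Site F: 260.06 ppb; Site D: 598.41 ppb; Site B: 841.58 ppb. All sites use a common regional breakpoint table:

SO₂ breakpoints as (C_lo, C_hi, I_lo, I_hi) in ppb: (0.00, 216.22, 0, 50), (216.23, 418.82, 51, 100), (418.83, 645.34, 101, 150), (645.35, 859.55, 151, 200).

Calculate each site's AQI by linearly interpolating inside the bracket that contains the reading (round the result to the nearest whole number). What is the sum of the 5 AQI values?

Site J 824.91: bracket 645.35–859.55 → index 151–200; slope 49/214.20, offset 179.56.
AQI = 151 + 49/214.20·179.56 ≈ 192.08 ⇒ 192.
Site K: 197.69 lies in 0.00–216.22, so I_lo=0, I_hi=50, C_lo=0.00, C_hi=216.22.
(50−0)/(216.22−0.00) × (197.69−0.00) + 0 = 50/216.22 × 197.69 + 0 ≈ 45.72 → 46.
Site F: row 216.23–418.82 (AQI 51–100). (100−51)·(260.06−216.23)/(418.82−216.23) + 51 = 49·43.83/202.59 + 51 ≈ 61.60 → 62.
Site D: 598.41 ∈ [418.83, 645.34] ↔ index [101, 150].
101 + (598.41−418.83)·(150−101)/(645.34−418.83) = 101 + 179.58·49/226.51 ≈ 139.85, so AQI = 140.
Site B 841.58: bracket 645.35–859.55 → index 151–200; slope 49/214.20, offset 196.23.
AQI = 151 + 49/214.20·196.23 ≈ 195.89 ⇒ 196.
AQIs: Site J=192, Site K=46, Site F=62, Site D=140, Site B=196. Sum = 192 + 46 + 62 + 140 + 196 = 636.

636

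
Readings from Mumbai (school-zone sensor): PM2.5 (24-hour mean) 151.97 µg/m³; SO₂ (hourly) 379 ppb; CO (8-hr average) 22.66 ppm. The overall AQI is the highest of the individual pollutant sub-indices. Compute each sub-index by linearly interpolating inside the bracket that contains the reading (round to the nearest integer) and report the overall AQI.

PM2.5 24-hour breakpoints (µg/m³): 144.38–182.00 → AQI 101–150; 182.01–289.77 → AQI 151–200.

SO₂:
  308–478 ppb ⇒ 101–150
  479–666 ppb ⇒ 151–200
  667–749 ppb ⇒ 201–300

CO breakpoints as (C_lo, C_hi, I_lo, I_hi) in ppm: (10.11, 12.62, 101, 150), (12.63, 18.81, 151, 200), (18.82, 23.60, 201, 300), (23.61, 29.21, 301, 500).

PM2.5 151.97: bracket 144.38–182.00 → index 101–150; slope 49/37.62, offset 7.59.
AQI = 101 + 49/37.62·7.59 ≈ 110.89 ⇒ 111.
SO₂: 379 ∈ [308, 478] ↔ index [101, 150].
101 + (379−308)·(150−101)/(478−308) = 101 + 71·49/170 ≈ 121.46, so AQI = 121.
CO: row 18.82–23.60 (AQI 201–300). (300−201)·(22.66−18.82)/(23.60−18.82) + 201 = 99·3.84/4.78 + 201 ≈ 280.53 → 281.
Sub-indices: PM2.5→111, SO₂→121, CO→281. Overall AQI = max = 281; dominant pollutant is CO.

281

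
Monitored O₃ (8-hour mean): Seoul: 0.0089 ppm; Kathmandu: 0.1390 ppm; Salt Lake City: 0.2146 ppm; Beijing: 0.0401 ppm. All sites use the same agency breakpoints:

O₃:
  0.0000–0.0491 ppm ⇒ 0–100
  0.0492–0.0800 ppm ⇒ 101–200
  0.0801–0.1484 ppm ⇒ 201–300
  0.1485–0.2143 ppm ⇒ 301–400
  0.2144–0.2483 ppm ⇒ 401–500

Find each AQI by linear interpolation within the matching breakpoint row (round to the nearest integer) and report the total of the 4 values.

788

Seoul 0.0089: bracket 0.0000–0.0491 → index 0–100; slope 100/0.0491, offset 0.0089.
AQI = 0 + 100/0.0491·0.0089 ≈ 18.13 ⇒ 18.
Kathmandu: row 0.0801–0.1484 (AQI 201–300). (300−201)·(0.1390−0.0801)/(0.1484−0.0801) + 201 = 99·0.0589/0.0683 + 201 ≈ 286.37 → 286.
Salt Lake City 0.2146: bracket 0.2144–0.2483 → index 401–500; slope 99/0.0339, offset 0.0002.
AQI = 401 + 99/0.0339·0.0002 ≈ 401.58 ⇒ 402.
Beijing 0.0401: bracket 0.0000–0.0491 → index 0–100; slope 100/0.0491, offset 0.0401.
AQI = 0 + 100/0.0491·0.0401 ≈ 81.67 ⇒ 82.
AQIs: Seoul=18, Kathmandu=286, Salt Lake City=402, Beijing=82. Sum = 18 + 286 + 402 + 82 = 788.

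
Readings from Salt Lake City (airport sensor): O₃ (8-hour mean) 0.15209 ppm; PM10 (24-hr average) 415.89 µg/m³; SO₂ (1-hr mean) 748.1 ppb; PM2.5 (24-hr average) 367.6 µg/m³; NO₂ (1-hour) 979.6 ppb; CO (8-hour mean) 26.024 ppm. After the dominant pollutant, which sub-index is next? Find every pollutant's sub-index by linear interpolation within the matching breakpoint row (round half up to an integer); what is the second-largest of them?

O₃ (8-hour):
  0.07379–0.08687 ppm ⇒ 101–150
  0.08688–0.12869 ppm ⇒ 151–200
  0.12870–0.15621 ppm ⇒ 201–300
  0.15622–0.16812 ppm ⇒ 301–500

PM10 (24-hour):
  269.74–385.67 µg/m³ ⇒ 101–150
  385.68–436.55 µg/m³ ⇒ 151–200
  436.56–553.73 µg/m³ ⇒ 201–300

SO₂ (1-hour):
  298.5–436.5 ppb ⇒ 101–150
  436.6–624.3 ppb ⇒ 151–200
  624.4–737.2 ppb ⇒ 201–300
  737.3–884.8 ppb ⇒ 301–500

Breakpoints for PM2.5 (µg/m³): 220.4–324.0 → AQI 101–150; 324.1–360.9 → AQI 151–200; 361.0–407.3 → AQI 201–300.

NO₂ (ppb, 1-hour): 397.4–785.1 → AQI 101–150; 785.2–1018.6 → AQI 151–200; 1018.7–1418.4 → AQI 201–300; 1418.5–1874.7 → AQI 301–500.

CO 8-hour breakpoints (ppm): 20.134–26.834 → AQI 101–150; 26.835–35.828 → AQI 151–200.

O₃: 0.15209 lies in 0.12870–0.15621, so I_lo=201, I_hi=300, C_lo=0.12870, C_hi=0.15621.
(300−201)/(0.15621−0.12870) × (0.15209−0.12870) + 201 = 99/0.02751 × 0.02339 + 201 ≈ 285.17 → 285.
PM10: row 385.68–436.55 (AQI 151–200). (200−151)·(415.89−385.68)/(436.55−385.68) + 151 = 49·30.21/50.87 + 151 ≈ 180.10 → 180.
SO₂ 748.1: bracket 737.3–884.8 → index 301–500; slope 199/147.5, offset 10.8.
AQI = 301 + 199/147.5·10.8 ≈ 315.57 ⇒ 316.
PM2.5: 367.6 ∈ [361.0, 407.3] ↔ index [201, 300].
201 + (367.6−361.0)·(300−201)/(407.3−361.0) = 201 + 6.6·99/46.3 ≈ 215.11, so AQI = 215.
NO₂ 979.6: bracket 785.2–1018.6 → index 151–200; slope 49/233.4, offset 194.4.
AQI = 151 + 49/233.4·194.4 ≈ 191.81 ⇒ 192.
CO 26.024: bracket 20.134–26.834 → index 101–150; slope 49/6.700, offset 5.890.
AQI = 101 + 49/6.700·5.890 ≈ 144.08 ⇒ 144.
Sub-indices: O₃→285, PM10→180, SO₂→316, PM2.5→215, NO₂→192, CO→144. Ranked high→low: 316, 285, 215, 192, 180, 144. Second-highest sub-index = 285.

285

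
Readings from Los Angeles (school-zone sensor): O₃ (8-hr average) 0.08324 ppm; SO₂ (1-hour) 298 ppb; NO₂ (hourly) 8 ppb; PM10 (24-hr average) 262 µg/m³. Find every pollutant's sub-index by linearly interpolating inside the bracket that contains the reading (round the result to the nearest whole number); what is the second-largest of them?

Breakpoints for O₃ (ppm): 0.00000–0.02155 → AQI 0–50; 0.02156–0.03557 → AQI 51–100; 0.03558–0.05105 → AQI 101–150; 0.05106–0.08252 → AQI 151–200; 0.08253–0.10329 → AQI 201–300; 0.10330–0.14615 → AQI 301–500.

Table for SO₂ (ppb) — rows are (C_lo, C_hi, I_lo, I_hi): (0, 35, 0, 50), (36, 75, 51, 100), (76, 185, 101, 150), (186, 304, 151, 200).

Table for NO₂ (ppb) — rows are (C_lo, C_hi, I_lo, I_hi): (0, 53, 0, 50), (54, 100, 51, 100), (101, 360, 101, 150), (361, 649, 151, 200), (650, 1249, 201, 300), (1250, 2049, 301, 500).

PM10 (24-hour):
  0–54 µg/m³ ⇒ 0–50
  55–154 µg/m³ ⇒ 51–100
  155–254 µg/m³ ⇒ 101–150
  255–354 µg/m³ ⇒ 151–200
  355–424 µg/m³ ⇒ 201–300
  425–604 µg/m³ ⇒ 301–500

O₃ 0.08324: bracket 0.08253–0.10329 → index 201–300; slope 99/0.02076, offset 0.00071.
AQI = 201 + 99/0.02076·0.00071 ≈ 204.39 ⇒ 204.
SO₂ 298: bracket 186–304 → index 151–200; slope 49/118, offset 112.
AQI = 151 + 49/118·112 ≈ 197.51 ⇒ 198.
NO₂ 8: bracket 0–53 → index 0–50; slope 50/53, offset 8.
AQI = 0 + 50/53·8 ≈ 7.55 ⇒ 8.
PM10: 262 ∈ [255, 354] ↔ index [151, 200].
151 + (262−255)·(200−151)/(354−255) = 151 + 7·49/99 ≈ 154.46, so AQI = 154.
Sub-indices: O₃→204, SO₂→198, NO₂→8, PM10→154. Ranked high→low: 204, 198, 154, 8. Second-highest sub-index = 198.

198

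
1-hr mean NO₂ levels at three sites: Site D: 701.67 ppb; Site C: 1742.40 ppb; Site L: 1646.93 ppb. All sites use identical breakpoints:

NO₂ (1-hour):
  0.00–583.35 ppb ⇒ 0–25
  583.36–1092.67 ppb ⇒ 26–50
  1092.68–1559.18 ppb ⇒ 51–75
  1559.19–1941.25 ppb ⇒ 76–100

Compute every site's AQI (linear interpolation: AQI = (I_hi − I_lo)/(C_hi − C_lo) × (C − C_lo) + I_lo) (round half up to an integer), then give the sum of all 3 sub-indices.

Site D: row 583.36–1092.67 (AQI 26–50). (50−26)·(701.67−583.36)/(1092.67−583.36) + 26 = 24·118.31/509.31 + 26 ≈ 31.58 → 32.
Site C: 1742.40 lies in 1559.19–1941.25, so I_lo=76, I_hi=100, C_lo=1559.19, C_hi=1941.25.
(100−76)/(1941.25−1559.19) × (1742.40−1559.19) + 76 = 24/382.06 × 183.21 + 76 ≈ 87.51 → 88.
Site L 1646.93: bracket 1559.19–1941.25 → index 76–100; slope 24/382.06, offset 87.74.
AQI = 76 + 24/382.06·87.74 ≈ 81.51 ⇒ 82.
AQIs: Site D=32, Site C=88, Site L=82. Sum = 32 + 88 + 82 = 202.

202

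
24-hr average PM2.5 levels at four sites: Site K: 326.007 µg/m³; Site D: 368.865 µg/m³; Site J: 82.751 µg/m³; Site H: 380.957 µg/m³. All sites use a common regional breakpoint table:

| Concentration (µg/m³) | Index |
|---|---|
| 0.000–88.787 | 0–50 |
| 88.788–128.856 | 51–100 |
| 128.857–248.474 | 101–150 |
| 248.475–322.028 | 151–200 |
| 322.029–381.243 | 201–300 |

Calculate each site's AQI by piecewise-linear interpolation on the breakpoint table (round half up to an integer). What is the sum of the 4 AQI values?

834

Site K 326.007: bracket 322.029–381.243 → index 201–300; slope 99/59.214, offset 3.978.
AQI = 201 + 99/59.214·3.978 ≈ 207.65 ⇒ 208.
Site D: 368.865 ∈ [322.029, 381.243] ↔ index [201, 300].
201 + (368.865−322.029)·(300−201)/(381.243−322.029) = 201 + 46.836·99/59.214 ≈ 279.31, so AQI = 279.
Site J: row 0.000–88.787 (AQI 0–50). (50−0)·(82.751−0.000)/(88.787−0.000) + 0 = 50·82.751/88.787 + 0 ≈ 46.60 → 47.
Site H: 380.957 lies in 322.029–381.243, so I_lo=201, I_hi=300, C_lo=322.029, C_hi=381.243.
(300−201)/(381.243−322.029) × (380.957−322.029) + 201 = 99/59.214 × 58.928 + 201 ≈ 299.52 → 300.
AQIs: Site K=208, Site D=279, Site J=47, Site H=300. Sum = 208 + 279 + 47 + 300 = 834.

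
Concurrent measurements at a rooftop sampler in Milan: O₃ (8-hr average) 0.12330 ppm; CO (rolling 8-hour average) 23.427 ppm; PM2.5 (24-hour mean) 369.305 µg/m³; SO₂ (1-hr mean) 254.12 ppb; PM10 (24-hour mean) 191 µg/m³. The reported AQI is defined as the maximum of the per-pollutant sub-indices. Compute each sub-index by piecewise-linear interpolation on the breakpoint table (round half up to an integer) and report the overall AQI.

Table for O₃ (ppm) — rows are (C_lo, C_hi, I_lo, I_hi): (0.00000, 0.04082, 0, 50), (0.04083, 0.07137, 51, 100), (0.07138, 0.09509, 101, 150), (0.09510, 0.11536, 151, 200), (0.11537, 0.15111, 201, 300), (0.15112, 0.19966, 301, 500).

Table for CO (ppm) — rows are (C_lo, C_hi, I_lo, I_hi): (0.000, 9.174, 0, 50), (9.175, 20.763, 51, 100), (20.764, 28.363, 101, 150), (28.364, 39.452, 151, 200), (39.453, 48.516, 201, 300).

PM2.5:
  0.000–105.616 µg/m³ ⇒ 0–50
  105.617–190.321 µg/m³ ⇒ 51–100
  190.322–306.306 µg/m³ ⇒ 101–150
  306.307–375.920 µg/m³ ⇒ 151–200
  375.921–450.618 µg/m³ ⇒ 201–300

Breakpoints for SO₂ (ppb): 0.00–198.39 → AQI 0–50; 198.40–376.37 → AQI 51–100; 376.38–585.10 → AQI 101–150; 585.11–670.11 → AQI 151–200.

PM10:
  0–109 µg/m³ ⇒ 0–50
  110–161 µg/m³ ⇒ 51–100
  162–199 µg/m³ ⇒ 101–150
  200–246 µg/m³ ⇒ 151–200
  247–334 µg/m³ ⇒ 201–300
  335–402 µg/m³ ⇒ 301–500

O₃ 0.12330: bracket 0.11537–0.15111 → index 201–300; slope 99/0.03574, offset 0.00793.
AQI = 201 + 99/0.03574·0.00793 ≈ 222.97 ⇒ 223.
CO 23.427: bracket 20.764–28.363 → index 101–150; slope 49/7.599, offset 2.663.
AQI = 101 + 49/7.599·2.663 ≈ 118.17 ⇒ 118.
PM2.5: row 306.307–375.920 (AQI 151–200). (200−151)·(369.305−306.307)/(375.920−306.307) + 151 = 49·62.998/69.613 + 151 ≈ 195.34 → 195.
SO₂: row 198.40–376.37 (AQI 51–100). (100−51)·(254.12−198.40)/(376.37−198.40) + 51 = 49·55.72/177.97 + 51 ≈ 66.34 → 66.
PM10 191: bracket 162–199 → index 101–150; slope 49/37, offset 29.
AQI = 101 + 49/37·29 ≈ 139.41 ⇒ 139.
Sub-indices: O₃→223, CO→118, PM2.5→195, SO₂→66, PM10→139. Overall AQI = max = 223; dominant pollutant is O₃.

223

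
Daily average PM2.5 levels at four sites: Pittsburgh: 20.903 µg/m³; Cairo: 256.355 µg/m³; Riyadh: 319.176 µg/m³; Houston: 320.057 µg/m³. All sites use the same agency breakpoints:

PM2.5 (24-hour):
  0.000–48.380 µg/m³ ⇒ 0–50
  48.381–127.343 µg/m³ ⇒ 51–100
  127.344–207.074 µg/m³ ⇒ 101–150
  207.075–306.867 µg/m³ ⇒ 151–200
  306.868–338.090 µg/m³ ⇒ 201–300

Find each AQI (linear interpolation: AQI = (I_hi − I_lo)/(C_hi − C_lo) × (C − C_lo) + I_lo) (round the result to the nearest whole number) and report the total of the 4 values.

680

Pittsburgh: 20.903 lies in 0.000–48.380, so I_lo=0, I_hi=50, C_lo=0.000, C_hi=48.380.
(50−0)/(48.380−0.000) × (20.903−0.000) + 0 = 50/48.380 × 20.903 + 0 ≈ 21.60 → 22.
Cairo: row 207.075–306.867 (AQI 151–200). (200−151)·(256.355−207.075)/(306.867−207.075) + 151 = 49·49.280/99.792 + 151 ≈ 175.20 → 175.
Riyadh 319.176: bracket 306.868–338.090 → index 201–300; slope 99/31.222, offset 12.308.
AQI = 201 + 99/31.222·12.308 ≈ 240.03 ⇒ 240.
Houston: 320.057 lies in 306.868–338.090, so I_lo=201, I_hi=300, C_lo=306.868, C_hi=338.090.
(300−201)/(338.090−306.868) × (320.057−306.868) + 201 = 99/31.222 × 13.189 + 201 ≈ 242.82 → 243.
AQIs: Pittsburgh=22, Cairo=175, Riyadh=240, Houston=243. Sum = 22 + 175 + 240 + 243 = 680.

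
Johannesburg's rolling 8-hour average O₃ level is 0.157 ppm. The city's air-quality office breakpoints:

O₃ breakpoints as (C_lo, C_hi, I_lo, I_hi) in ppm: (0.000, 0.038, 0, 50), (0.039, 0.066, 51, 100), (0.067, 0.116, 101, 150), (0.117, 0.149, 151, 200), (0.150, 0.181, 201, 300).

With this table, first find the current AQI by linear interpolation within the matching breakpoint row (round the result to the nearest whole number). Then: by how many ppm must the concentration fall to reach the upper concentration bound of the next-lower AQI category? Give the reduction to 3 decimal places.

0.008

O₃: row 0.150–0.181 (AQI 201–300). (300−201)·(0.157−0.150)/(0.181−0.150) + 201 = 99·0.007/0.031 + 201 ≈ 223.35 → 223.
Current AQI 223 is in the Very Unhealthy range (201–300). The next-lower category tops out at AQI 200, whose upper concentration bound is 0.149 ppm.
Reduction needed = 0.157 − 0.149 = 0.008 ppm.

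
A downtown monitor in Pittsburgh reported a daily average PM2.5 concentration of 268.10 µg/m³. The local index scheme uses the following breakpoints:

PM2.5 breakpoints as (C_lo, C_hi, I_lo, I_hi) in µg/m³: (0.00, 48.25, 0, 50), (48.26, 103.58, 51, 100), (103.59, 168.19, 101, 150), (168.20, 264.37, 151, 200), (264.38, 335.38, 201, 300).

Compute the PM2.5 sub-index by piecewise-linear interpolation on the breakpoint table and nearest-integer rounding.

206

PM2.5 268.10: bracket 264.38–335.38 → index 201–300; slope 99/71.00, offset 3.72.
AQI = 201 + 99/71.00·3.72 ≈ 206.19 ⇒ 206.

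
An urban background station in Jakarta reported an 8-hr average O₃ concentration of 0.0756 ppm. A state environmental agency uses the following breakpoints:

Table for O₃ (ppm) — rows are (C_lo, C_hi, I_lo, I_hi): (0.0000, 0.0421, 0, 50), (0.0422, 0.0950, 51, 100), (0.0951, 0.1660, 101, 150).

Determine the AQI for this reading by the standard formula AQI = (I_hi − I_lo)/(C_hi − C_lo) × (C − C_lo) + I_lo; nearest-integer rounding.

82

O₃: 0.0756 ∈ [0.0422, 0.0950] ↔ index [51, 100].
51 + (0.0756−0.0422)·(100−51)/(0.0950−0.0422) = 51 + 0.0334·49/0.0528 ≈ 82.00, so AQI = 82.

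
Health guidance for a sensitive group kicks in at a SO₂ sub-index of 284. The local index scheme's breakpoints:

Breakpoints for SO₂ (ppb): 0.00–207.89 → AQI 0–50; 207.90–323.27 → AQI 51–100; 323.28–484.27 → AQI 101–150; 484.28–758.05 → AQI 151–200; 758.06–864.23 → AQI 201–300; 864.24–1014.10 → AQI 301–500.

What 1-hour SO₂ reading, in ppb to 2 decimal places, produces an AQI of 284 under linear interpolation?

AQI 284 lies in the 201–300 band, which corresponds to 758.06–864.23 ppb.
C = 758.06 + (284−201)×(864.23−758.06)/(300−201) = 758.06 + 83×106.17/99 ≈ 847.0712 ppb → 847.07 ppb to 2 dp.

847.07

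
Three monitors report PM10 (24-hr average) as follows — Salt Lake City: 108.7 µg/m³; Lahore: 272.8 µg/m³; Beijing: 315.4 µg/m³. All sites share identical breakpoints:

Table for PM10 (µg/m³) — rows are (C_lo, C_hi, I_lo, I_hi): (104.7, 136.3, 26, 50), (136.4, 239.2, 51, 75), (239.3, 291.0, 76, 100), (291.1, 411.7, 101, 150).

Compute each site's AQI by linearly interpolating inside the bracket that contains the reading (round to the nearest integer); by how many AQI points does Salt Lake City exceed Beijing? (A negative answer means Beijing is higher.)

-82

Salt Lake City: 108.7 ∈ [104.7, 136.3] ↔ index [26, 50].
26 + (108.7−104.7)·(50−26)/(136.3−104.7) = 26 + 4.0·24/31.6 ≈ 29.04, so AQI = 29.
Lahore: 272.8 lies in 239.3–291.0, so I_lo=76, I_hi=100, C_lo=239.3, C_hi=291.0.
(100−76)/(291.0−239.3) × (272.8−239.3) + 76 = 24/51.7 × 33.5 + 76 ≈ 91.55 → 92.
Beijing: row 291.1–411.7 (AQI 101–150). (150−101)·(315.4−291.1)/(411.7−291.1) + 101 = 49·24.3/120.6 + 101 ≈ 110.87 → 111.
AQIs: Salt Lake City=29, Lahore=92, Beijing=111. Salt Lake City (29) − Beijing (111) = -82.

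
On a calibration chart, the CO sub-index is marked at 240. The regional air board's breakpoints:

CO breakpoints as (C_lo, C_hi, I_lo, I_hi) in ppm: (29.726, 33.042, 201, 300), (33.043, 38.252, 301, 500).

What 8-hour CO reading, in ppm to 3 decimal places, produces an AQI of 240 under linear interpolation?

AQI 240 lies in the 201–300 band, which corresponds to 29.726–33.042 ppm.
C = 29.726 + (240−201)×(33.042−29.726)/(300−201) = 29.726 + 39×3.316/99 ≈ 31.03230 ppm → 31.032 ppm to 3 dp.

31.032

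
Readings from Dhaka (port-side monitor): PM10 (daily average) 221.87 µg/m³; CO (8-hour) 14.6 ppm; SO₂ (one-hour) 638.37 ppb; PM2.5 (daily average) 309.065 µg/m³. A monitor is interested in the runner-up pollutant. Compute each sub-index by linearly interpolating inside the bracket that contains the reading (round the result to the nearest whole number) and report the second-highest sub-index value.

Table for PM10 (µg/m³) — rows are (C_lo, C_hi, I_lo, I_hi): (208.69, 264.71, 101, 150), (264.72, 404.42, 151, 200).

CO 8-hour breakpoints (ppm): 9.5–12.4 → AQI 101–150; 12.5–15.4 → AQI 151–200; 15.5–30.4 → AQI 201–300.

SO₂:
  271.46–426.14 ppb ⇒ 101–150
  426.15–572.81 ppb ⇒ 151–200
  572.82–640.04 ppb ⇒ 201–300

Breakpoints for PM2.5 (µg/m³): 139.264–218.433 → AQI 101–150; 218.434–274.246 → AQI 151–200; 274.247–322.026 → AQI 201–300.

PM10: 221.87 lies in 208.69–264.71, so I_lo=101, I_hi=150, C_lo=208.69, C_hi=264.71.
(150−101)/(264.71−208.69) × (221.87−208.69) + 101 = 49/56.02 × 13.18 + 101 ≈ 112.53 → 113.
CO 14.6: bracket 12.5–15.4 → index 151–200; slope 49/2.9, offset 2.1.
AQI = 151 + 49/2.9·2.1 ≈ 186.48 ⇒ 186.
SO₂ 638.37: bracket 572.82–640.04 → index 201–300; slope 99/67.22, offset 65.55.
AQI = 201 + 99/67.22·65.55 ≈ 297.54 ⇒ 298.
PM2.5: 309.065 lies in 274.247–322.026, so I_lo=201, I_hi=300, C_lo=274.247, C_hi=322.026.
(300−201)/(322.026−274.247) × (309.065−274.247) + 201 = 99/47.779 × 34.818 + 201 ≈ 273.14 → 273.
Sub-indices: PM10→113, CO→186, SO₂→298, PM2.5→273. Ranked high→low: 298, 273, 186, 113. Second-highest sub-index = 273.

273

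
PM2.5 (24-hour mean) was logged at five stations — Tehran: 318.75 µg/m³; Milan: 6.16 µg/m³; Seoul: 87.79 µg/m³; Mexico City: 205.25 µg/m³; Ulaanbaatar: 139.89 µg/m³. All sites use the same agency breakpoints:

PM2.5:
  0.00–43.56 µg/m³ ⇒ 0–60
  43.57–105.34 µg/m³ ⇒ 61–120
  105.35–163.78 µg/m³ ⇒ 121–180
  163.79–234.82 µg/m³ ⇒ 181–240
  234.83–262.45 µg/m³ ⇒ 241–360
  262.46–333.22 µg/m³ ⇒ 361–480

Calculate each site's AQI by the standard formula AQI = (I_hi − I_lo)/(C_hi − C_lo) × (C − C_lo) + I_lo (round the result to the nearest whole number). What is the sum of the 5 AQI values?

Tehran: 318.75 lies in 262.46–333.22, so I_lo=361, I_hi=480, C_lo=262.46, C_hi=333.22.
(480−361)/(333.22−262.46) × (318.75−262.46) + 361 = 119/70.76 × 56.29 + 361 ≈ 455.67 → 456.
Milan: 6.16 ∈ [0.00, 43.56] ↔ index [0, 60].
0 + (6.16−0.00)·(60−0)/(43.56−0.00) = 0 + 6.16·60/43.56 ≈ 8.48, so AQI = 8.
Seoul: row 43.57–105.34 (AQI 61–120). (120−61)·(87.79−43.57)/(105.34−43.57) + 61 = 59·44.22/61.77 + 61 ≈ 103.24 → 103.
Mexico City: row 163.79–234.82 (AQI 181–240). (240−181)·(205.25−163.79)/(234.82−163.79) + 181 = 59·41.46/71.03 + 181 ≈ 215.44 → 215.
Ulaanbaatar: 139.89 lies in 105.35–163.78, so I_lo=121, I_hi=180, C_lo=105.35, C_hi=163.78.
(180−121)/(163.78−105.35) × (139.89−105.35) + 121 = 59/58.43 × 34.54 + 121 ≈ 155.88 → 156.
AQIs: Tehran=456, Milan=8, Seoul=103, Mexico City=215, Ulaanbaatar=156. Sum = 456 + 8 + 103 + 215 + 156 = 938.

938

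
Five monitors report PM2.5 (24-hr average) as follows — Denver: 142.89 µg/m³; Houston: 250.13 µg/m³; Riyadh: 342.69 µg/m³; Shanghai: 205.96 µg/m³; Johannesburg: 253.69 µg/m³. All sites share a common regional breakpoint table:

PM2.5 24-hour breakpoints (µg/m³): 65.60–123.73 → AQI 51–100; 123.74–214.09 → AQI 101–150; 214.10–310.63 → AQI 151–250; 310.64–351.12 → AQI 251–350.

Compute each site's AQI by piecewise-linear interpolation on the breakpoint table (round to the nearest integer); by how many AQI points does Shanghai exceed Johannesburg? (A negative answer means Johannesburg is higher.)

Denver: 142.89 lies in 123.74–214.09, so I_lo=101, I_hi=150, C_lo=123.74, C_hi=214.09.
(150−101)/(214.09−123.74) × (142.89−123.74) + 101 = 49/90.35 × 19.15 + 101 ≈ 111.39 → 111.
Houston: 250.13 ∈ [214.10, 310.63] ↔ index [151, 250].
151 + (250.13−214.10)·(250−151)/(310.63−214.10) = 151 + 36.03·99/96.53 ≈ 187.95, so AQI = 188.
Riyadh 342.69: bracket 310.64–351.12 → index 251–350; slope 99/40.48, offset 32.05.
AQI = 251 + 99/40.48·32.05 ≈ 329.38 ⇒ 329.
Shanghai: 205.96 ∈ [123.74, 214.09] ↔ index [101, 150].
101 + (205.96−123.74)·(150−101)/(214.09−123.74) = 101 + 82.22·49/90.35 ≈ 145.59, so AQI = 146.
Johannesburg: 253.69 lies in 214.10–310.63, so I_lo=151, I_hi=250, C_lo=214.10, C_hi=310.63.
(250−151)/(310.63−214.10) × (253.69−214.10) + 151 = 99/96.53 × 39.59 + 151 ≈ 191.60 → 192.
AQIs: Denver=111, Houston=188, Riyadh=329, Shanghai=146, Johannesburg=192. Shanghai (146) − Johannesburg (192) = -46.

-46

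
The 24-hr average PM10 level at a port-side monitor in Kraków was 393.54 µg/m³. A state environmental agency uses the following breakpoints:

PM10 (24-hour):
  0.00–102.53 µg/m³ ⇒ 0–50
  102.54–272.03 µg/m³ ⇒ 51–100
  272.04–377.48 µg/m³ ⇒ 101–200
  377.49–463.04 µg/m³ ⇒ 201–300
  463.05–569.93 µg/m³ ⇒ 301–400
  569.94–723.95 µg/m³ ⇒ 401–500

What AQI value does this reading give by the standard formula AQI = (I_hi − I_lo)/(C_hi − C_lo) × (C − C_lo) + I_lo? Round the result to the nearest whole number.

PM10: 393.54 lies in 377.49–463.04, so I_lo=201, I_hi=300, C_lo=377.49, C_hi=463.04.
(300−201)/(463.04−377.49) × (393.54−377.49) + 201 = 99/85.55 × 16.05 + 201 ≈ 219.57 → 220.

220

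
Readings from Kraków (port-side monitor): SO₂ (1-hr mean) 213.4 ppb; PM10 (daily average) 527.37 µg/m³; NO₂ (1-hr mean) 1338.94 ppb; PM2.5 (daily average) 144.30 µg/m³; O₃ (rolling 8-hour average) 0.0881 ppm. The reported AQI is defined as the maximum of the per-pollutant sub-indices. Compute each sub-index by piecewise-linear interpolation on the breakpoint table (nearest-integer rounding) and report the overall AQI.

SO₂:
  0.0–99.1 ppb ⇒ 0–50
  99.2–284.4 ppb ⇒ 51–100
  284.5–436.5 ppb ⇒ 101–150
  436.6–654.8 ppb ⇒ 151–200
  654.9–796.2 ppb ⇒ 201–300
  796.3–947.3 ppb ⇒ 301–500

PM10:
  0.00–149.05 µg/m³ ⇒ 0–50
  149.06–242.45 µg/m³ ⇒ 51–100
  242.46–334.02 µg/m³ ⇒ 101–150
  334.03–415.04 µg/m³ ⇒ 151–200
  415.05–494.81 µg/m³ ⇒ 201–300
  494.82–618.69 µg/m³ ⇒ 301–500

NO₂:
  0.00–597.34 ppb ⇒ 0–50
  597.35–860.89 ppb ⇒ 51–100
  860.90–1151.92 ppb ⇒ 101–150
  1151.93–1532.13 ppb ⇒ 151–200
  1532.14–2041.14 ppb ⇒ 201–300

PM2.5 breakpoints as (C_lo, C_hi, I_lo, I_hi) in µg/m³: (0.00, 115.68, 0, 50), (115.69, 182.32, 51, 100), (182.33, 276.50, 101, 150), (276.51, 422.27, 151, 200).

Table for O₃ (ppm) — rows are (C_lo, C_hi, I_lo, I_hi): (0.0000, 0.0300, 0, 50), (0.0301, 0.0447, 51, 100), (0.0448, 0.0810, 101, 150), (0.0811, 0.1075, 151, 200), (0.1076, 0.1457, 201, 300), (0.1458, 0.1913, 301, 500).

353

SO₂: 213.4 lies in 99.2–284.4, so I_lo=51, I_hi=100, C_lo=99.2, C_hi=284.4.
(100−51)/(284.4−99.2) × (213.4−99.2) + 51 = 49/185.2 × 114.2 + 51 ≈ 81.21 → 81.
PM10: 527.37 lies in 494.82–618.69, so I_lo=301, I_hi=500, C_lo=494.82, C_hi=618.69.
(500−301)/(618.69−494.82) × (527.37−494.82) + 301 = 199/123.87 × 32.55 + 301 ≈ 353.29 → 353.
NO₂: row 1151.93–1532.13 (AQI 151–200). (200−151)·(1338.94−1151.93)/(1532.13−1151.93) + 151 = 49·187.01/380.20 + 151 ≈ 175.10 → 175.
PM2.5: 144.30 lies in 115.69–182.32, so I_lo=51, I_hi=100, C_lo=115.69, C_hi=182.32.
(100−51)/(182.32−115.69) × (144.30−115.69) + 51 = 49/66.63 × 28.61 + 51 ≈ 72.04 → 72.
O₃ 0.0881: bracket 0.0811–0.1075 → index 151–200; slope 49/0.0264, offset 0.0070.
AQI = 151 + 49/0.0264·0.0070 ≈ 163.99 ⇒ 164.
Sub-indices: SO₂→81, PM10→353, NO₂→175, PM2.5→72, O₃→164. Overall AQI = max = 353; dominant pollutant is PM10.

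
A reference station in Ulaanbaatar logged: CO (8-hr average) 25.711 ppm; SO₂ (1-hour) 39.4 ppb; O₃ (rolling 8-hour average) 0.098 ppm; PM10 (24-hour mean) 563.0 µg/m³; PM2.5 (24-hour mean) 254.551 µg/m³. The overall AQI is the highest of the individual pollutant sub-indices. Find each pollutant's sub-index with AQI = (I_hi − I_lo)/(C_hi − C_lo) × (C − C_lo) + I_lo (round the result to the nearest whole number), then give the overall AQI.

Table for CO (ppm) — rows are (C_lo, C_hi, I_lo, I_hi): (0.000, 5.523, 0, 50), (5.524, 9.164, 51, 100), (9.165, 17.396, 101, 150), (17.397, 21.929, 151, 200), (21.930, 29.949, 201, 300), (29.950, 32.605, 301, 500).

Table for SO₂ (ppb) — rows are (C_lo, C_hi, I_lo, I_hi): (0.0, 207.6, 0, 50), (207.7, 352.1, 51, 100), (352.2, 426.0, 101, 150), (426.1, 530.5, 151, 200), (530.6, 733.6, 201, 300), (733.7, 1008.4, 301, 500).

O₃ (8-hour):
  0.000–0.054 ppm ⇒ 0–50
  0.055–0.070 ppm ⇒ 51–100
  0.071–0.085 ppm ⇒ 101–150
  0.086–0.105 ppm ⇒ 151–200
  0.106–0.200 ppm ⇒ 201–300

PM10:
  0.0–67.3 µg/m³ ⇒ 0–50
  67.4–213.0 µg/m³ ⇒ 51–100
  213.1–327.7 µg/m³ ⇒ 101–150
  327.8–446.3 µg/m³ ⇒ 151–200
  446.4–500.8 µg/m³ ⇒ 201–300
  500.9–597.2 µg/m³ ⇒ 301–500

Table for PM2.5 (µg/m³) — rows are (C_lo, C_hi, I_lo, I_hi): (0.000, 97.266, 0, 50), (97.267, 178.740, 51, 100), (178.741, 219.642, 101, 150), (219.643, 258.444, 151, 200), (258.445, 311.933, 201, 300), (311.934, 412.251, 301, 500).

429

CO: 25.711 ∈ [21.930, 29.949] ↔ index [201, 300].
201 + (25.711−21.930)·(300−201)/(29.949−21.930) = 201 + 3.781·99/8.019 ≈ 247.68, so AQI = 248.
SO₂: 39.4 lies in 0.0–207.6, so I_lo=0, I_hi=50, C_lo=0.0, C_hi=207.6.
(50−0)/(207.6−0.0) × (39.4−0.0) + 0 = 50/207.6 × 39.4 + 0 ≈ 9.49 → 9.
O₃ 0.098: bracket 0.086–0.105 → index 151–200; slope 49/0.019, offset 0.012.
AQI = 151 + 49/0.019·0.012 ≈ 181.95 ⇒ 182.
PM10: 563.0 lies in 500.9–597.2, so I_lo=301, I_hi=500, C_lo=500.9, C_hi=597.2.
(500−301)/(597.2−500.9) × (563.0−500.9) + 301 = 199/96.3 × 62.1 + 301 ≈ 429.33 → 429.
PM2.5 254.551: bracket 219.643–258.444 → index 151–200; slope 49/38.801, offset 34.908.
AQI = 151 + 49/38.801·34.908 ≈ 195.08 ⇒ 195.
Sub-indices: CO→248, SO₂→9, O₃→182, PM10→429, PM2.5→195. Overall AQI = max = 429; dominant pollutant is PM10.
AQI 429: Hazardous.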